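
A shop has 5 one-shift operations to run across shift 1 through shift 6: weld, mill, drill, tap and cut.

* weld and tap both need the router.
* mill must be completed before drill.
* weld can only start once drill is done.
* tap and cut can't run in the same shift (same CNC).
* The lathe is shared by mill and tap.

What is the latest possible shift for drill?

shift 5

Precedence pushes drill to at least shift 2; downstream work caps drill at shift 5.
drill at shift 5 is achievable: drill -> shift 5; tap -> shift 2; weld -> shift 6; cut -> shift 1; mill -> shift 1.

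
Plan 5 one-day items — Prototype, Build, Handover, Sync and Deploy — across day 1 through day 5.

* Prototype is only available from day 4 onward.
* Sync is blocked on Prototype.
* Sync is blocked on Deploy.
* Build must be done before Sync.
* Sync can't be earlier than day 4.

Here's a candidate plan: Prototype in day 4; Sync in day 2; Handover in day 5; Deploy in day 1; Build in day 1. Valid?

Build must be done before Sync — holds.
Sync can't be earlier than day 4 — violated.
Prototype is only available from day 4 onward — holds.
Sync is blocked on Deploy — holds.
Sync is blocked on Prototype — violated.

No. Sync can't be earlier than day 4 is not satisfied.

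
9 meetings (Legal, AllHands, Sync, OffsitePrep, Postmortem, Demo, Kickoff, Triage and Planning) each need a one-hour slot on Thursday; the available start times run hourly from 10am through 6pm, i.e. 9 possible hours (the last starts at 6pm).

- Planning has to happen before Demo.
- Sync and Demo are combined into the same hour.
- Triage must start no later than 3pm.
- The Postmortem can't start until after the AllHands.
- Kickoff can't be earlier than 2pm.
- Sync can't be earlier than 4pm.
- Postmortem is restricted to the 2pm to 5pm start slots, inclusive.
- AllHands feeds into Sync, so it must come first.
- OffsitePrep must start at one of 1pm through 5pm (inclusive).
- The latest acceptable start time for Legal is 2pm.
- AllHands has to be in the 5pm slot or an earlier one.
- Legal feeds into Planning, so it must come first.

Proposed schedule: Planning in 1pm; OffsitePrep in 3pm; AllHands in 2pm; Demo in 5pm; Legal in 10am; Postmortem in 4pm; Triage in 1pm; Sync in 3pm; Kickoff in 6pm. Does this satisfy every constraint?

Invalid. Sync can't be earlier than 4pm.

AllHands has to be in the 5pm slot or an earlier one — holds.
AllHands feeds into Sync, so it must come first — holds.
The latest acceptable start time for Legal is 2pm — holds.
Sync can't be earlier than 4pm — violated.
OffsitePrep must start at one of 1pm through 5pm (inclusive) — holds.
Triage must start no later than 3pm — holds.
Sync and Demo are combined into the same hour — violated.
Legal feeds into Planning, so it must come first — holds.
The Postmortem can't start until after the AllHands — holds.
Postmortem is restricted to the 2pm to 5pm start slots, inclusive — holds.
Kickoff can't be earlier than 2pm — holds.
Planning has to happen before Demo — holds.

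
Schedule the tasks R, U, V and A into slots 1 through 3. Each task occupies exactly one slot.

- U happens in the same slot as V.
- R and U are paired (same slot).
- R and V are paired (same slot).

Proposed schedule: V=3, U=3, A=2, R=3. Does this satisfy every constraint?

R and U are paired (same slot) — holds.
U happens in the same slot as V — holds.
R and V are paired (same slot) — holds.

Valid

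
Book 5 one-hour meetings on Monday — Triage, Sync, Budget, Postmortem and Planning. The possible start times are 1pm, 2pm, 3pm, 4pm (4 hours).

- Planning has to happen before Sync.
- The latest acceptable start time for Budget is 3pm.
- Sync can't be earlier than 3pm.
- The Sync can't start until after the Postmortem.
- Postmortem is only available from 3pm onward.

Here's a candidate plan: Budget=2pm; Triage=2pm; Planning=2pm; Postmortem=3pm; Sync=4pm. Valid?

The latest acceptable start time for Budget is 3pm — holds.
Planning has to happen before Sync — holds.
Sync can't be earlier than 3pm — holds.
The Sync can't start until after the Postmortem — holds.
Postmortem is only available from 3pm onward — holds.

Valid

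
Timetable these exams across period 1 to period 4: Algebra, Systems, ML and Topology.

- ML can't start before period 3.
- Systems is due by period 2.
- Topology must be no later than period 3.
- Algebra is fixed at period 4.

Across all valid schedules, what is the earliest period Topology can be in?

period 1

Topology's own window allows nothing later than period 3.
Topology at period 1 is achievable: ML in period 3; Topology in period 1; Systems in period 1; Algebra in period 4.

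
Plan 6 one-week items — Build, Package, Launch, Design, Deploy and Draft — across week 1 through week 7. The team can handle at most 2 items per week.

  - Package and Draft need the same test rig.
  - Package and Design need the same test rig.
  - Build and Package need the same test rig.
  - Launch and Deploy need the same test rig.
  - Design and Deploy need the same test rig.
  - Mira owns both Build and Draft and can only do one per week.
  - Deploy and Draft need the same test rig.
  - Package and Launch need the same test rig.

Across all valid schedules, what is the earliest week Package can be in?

week 1

Package at week 1 is achievable: Design=week 3, Draft=week 3, Package=week 1, Launch=week 2, Deploy=week 1, Build=week 2.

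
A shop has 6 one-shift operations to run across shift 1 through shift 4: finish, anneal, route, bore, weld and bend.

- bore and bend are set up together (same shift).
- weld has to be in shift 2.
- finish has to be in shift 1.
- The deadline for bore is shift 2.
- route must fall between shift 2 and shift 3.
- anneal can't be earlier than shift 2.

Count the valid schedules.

Splitting on anneal: it can be shift 2 (4), shift 3 (4), shift 4 (4). Listing each branch's schedules as (finish, route, bore, weld, bend) by shift number:
anneal=shift 2: (1,2,1,2,1) (1,2,2,2,2) (1,3,1,2,1) (1,3,2,2,2) — 4.
anneal=shift 3: (1,2,1,2,1) (1,2,2,2,2) (1,3,1,2,1) (1,3,2,2,2) — 4.
anneal=shift 4: (1,2,1,2,1) (1,2,2,2,2) (1,3,1,2,1) (1,3,2,2,2) — 4.
Summing: 4 + 4 + 4 = 12.

12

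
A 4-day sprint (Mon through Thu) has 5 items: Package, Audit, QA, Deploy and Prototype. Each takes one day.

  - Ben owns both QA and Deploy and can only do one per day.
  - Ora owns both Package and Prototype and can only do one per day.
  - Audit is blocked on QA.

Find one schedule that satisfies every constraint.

Prototype=Tue, QA=Mon, Audit=Tue, Package=Mon, Deploy=Tue

Checking: QA(Mon) before Audit(Tue); Package(Mon) != Prototype(Tue); QA(Mon) != Deploy(Tue).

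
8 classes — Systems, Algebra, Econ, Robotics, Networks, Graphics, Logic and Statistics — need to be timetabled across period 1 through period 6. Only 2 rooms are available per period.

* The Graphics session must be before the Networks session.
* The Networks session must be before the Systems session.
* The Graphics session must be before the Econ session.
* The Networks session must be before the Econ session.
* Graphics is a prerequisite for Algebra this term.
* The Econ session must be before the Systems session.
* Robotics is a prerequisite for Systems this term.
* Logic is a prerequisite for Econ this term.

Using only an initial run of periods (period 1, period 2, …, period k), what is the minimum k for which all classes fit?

The precedence chain requires at least 4 distinct periods.
With at most 2 per period and 8 classes, at least 4 periods are needed.
4 works (last occupied period: period 4): for example Networks in period 2; Logic in period 1; Econ in period 3; Graphics in period 1; Algebra in period 2; Statistics in period 4; Systems in period 4; Robotics in period 3.

4 periods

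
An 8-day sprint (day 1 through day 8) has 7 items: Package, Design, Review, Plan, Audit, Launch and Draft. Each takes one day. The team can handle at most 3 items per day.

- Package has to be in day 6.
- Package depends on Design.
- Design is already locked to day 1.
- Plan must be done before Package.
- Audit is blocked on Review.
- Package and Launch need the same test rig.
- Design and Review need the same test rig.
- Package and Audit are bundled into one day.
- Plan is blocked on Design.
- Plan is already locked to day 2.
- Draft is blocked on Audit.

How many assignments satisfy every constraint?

Splitting on Review: it can be day 2 (14), day 3 (14), day 4 (14), day 5 (14). Listing each branch's schedules as (Package, Design, Plan, Audit, Launch, Draft) by day number:
Review=day 2: (6,1,2,6,1,7) (6,1,2,6,1,8) (6,1,2,6,2,7) (6,1,2,6,2,8) (6,1,2,6,3,7) (6,1,2,6,3,8) (6,1,2,6,4,7) (6,1,2,6,4,8) (6,1,2,6,5,7) (6,1,2,6,5,8) (6,1,2,6,7,7) (6,1,2,6,7,8) (6,1,2,6,8,7) (6,1,2,6,8,8) — 14.
Review=day 3: (6,1,2,6,1,7) (6,1,2,6,1,8) (6,1,2,6,2,7) (6,1,2,6,2,8) (6,1,2,6,3,7) (6,1,2,6,3,8) (6,1,2,6,4,7) (6,1,2,6,4,8) (6,1,2,6,5,7) (6,1,2,6,5,8) (6,1,2,6,7,7) (6,1,2,6,7,8) (6,1,2,6,8,7) (6,1,2,6,8,8) — 14.
Review=day 4: (6,1,2,6,1,7) (6,1,2,6,1,8) (6,1,2,6,2,7) (6,1,2,6,2,8) (6,1,2,6,3,7) (6,1,2,6,3,8) (6,1,2,6,4,7) (6,1,2,6,4,8) (6,1,2,6,5,7) (6,1,2,6,5,8) (6,1,2,6,7,7) (6,1,2,6,7,8) (6,1,2,6,8,7) (6,1,2,6,8,8) — 14.
Review=day 5: (6,1,2,6,1,7) (6,1,2,6,1,8) (6,1,2,6,2,7) (6,1,2,6,2,8) (6,1,2,6,3,7) (6,1,2,6,3,8) (6,1,2,6,4,7) (6,1,2,6,4,8) (6,1,2,6,5,7) (6,1,2,6,5,8) (6,1,2,6,7,7) (6,1,2,6,7,8) (6,1,2,6,8,7) (6,1,2,6,8,8) — 14.
Summing: 14 + 14 + 14 + 14 = 56.

56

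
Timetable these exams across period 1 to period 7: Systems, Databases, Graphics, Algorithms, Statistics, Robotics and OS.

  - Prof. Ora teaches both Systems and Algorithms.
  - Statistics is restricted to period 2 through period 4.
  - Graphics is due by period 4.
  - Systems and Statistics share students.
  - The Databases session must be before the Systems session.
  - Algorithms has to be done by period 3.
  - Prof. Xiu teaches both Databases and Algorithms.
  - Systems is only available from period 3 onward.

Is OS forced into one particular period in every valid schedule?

No

OS can be period 1 (e.g. OS in period 1, Databases in period 2, Algorithms in period 1, Statistics in period 2, Graphics in period 1, Robotics in period 1, Systems in period 3) or period 2 (e.g. Robotics -> period 1, Databases -> period 2, Graphics -> period 1, Systems -> period 3, Algorithms -> period 1, Statistics -> period 2, OS -> period 2).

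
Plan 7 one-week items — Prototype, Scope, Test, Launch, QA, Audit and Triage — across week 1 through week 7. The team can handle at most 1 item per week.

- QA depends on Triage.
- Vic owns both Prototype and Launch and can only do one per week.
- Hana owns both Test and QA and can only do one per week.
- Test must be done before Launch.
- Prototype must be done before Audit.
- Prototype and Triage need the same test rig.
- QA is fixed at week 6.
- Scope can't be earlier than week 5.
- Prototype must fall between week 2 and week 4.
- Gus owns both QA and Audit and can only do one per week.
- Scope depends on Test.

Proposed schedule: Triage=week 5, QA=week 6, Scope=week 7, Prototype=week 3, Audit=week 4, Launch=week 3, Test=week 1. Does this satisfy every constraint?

No. The team can handle at most 1 item per week is not satisfied.

Prototype must be done before Audit — holds.
Test must be done before Launch — holds.
The team can handle at most 1 item per week — violated.
Gus owns both QA and Audit and can only do one per week — holds.
Vic owns both Prototype and Launch and can only do one per week — violated.
Scope can't be earlier than week 5 — holds.
Scope depends on Test — holds.
QA depends on Triage — holds.
Prototype and Triage need the same test rig — holds.
QA is fixed at week 6 — holds.
Prototype must fall between week 2 and week 4 — holds.
Hana owns both Test and QA and can only do one per week — holds.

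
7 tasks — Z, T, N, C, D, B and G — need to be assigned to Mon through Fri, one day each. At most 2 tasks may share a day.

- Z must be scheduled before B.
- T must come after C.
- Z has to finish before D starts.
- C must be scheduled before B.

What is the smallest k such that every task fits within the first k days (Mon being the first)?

4 days

The precedence chain requires at least 2 distinct days.
With at most 2 per day and 7 tasks, at least 4 days are needed.
4 works (last occupied day: Thu): for example D -> Wed; G -> Thu; Z -> Mon; N -> Wed; T -> Tue; C -> Mon; B -> Tue.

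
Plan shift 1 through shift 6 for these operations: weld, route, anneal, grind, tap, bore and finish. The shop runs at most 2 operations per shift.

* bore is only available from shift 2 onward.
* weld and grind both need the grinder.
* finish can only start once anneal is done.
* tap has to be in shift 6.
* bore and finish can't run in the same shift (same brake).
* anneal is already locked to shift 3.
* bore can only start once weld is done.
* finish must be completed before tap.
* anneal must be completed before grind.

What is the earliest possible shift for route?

route at shift 1 is achievable: weld in shift 1, tap in shift 6, bore in shift 2, grind in shift 4, route in shift 1, anneal in shift 3, finish in shift 4.

shift 1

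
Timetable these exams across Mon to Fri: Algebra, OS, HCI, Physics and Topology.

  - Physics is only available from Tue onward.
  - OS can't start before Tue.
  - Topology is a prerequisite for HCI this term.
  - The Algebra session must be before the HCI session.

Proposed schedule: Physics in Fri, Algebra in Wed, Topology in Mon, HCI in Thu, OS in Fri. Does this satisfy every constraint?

The Algebra session must be before the HCI session — holds.
Topology is a prerequisite for HCI this term — holds.
Physics is only available from Tue onward — holds.
OS can't start before Tue — holds.

Yes, all constraints hold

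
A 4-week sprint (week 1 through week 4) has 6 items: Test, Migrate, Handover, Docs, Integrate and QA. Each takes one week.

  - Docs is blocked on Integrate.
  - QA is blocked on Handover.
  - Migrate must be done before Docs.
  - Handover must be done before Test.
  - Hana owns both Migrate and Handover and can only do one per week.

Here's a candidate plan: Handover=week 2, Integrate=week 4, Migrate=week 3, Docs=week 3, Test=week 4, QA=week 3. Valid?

Migrate must be done before Docs — violated.
Hana owns both Migrate and Handover and can only do one per week — holds.
Docs is blocked on Integrate — violated.
Handover must be done before Test — holds.
QA is blocked on Handover — holds.

No. Docs is blocked on Integrate is not satisfied.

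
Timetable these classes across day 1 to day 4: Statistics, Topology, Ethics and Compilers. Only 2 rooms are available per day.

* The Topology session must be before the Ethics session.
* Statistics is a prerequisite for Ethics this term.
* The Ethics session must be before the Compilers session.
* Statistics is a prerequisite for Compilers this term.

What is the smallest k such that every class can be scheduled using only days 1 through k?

The precedence chain requires at least 3 distinct days.
With at most 2 per day and 4 classes, at least 2 days are needed.
3 works (last occupied day: day 3): for example Ethics in day 2; Compilers in day 3; Statistics in day 1; Topology in day 1.

3 days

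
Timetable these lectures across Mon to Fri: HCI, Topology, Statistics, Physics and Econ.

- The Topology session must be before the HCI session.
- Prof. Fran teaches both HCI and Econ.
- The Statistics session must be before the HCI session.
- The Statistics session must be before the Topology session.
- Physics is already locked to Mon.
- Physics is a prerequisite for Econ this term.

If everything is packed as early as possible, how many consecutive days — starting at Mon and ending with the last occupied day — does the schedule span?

3

The precedence chain requires at least 3 distinct days.
3 works (last occupied day: Wed): for example Topology -> Tue; Econ -> Tue; HCI -> Wed; Physics -> Mon; Statistics -> Mon.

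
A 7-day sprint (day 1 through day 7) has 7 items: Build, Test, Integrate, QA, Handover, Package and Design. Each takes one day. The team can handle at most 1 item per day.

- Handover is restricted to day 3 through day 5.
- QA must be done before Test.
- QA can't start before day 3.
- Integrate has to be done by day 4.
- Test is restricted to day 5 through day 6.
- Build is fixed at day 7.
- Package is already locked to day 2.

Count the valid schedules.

Splitting on Test: it can be day 5 (2), day 6 (10). Listing each branch's schedules as (Build, Integrate, QA, Handover, Package, Design) by day number:
Test=day 5: (7,1,3,4,2,6) (7,1,4,3,2,6) — 2.
Test=day 6: (7,1,3,4,2,5) (7,1,3,5,2,4) (7,1,4,3,2,5) (7,1,4,5,2,3) (7,1,5,3,2,4) (7,1,5,4,2,3) (7,3,4,5,2,1) (7,3,5,4,2,1) (7,4,3,5,2,1) (7,4,5,3,2,1) — 10.
Summing: 2 + 10 = 12.

12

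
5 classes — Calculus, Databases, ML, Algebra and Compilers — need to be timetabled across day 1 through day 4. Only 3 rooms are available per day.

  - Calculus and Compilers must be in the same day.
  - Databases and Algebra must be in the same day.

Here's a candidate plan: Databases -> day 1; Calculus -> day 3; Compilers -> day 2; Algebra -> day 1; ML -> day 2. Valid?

No — it violates: Calculus and Compilers must be in the same day

Only 3 rooms are available per day — holds.
Databases and Algebra must be in the same day — holds.
Calculus and Compilers must be in the same day — violated.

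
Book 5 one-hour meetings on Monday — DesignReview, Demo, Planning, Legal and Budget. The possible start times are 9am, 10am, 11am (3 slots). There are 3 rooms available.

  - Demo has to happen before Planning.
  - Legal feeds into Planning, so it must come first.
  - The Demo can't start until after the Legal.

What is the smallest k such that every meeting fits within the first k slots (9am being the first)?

The precedence chain requires at least 3 distinct slots.
With at most 3 per slot and 5 meetings, at least 2 slots are needed.
3 works (last occupied slot: 11am): for example Legal in 9am, DesignReview in 9am, Budget in 9am, Planning in 11am, Demo in 10am.

3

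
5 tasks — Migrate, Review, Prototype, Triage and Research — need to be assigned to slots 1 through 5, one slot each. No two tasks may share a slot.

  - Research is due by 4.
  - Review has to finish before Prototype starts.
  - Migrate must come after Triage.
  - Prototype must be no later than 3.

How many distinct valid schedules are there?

6

Splitting on Review: it can be 1 (4), 2 (2). Listing each branch's schedules as (Migrate, Prototype, Triage, Research):
Review=1: (5,2,3,4) (5,2,4,3) (5,3,2,4) (5,3,4,2) — 4.
Review=2: (5,3,1,4) (5,3,4,1) — 2.
Summing: 4 + 2 = 6.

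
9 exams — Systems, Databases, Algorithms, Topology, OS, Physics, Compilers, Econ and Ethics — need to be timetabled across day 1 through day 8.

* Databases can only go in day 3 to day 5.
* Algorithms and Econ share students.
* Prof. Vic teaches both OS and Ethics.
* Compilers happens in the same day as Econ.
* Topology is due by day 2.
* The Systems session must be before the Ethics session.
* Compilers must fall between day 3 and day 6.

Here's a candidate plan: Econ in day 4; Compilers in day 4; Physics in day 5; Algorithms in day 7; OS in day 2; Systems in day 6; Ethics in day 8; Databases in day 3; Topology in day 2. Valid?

Compilers must fall between day 3 and day 6 — holds.
Prof. Vic teaches both OS and Ethics — holds.
Databases can only go in day 3 to day 5 — holds.
Compilers happens in the same day as Econ — holds.
Algorithms and Econ share students — holds.
The Systems session must be before the Ethics session — holds.
Topology is due by day 2 — holds.

Yes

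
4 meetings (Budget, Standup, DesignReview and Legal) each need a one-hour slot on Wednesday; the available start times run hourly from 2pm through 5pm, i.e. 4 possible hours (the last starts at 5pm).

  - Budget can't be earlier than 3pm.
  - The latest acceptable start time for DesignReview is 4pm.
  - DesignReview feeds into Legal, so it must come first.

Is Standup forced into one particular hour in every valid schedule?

Standup can be 2pm (e.g. DesignReview=2pm, Standup=2pm, Legal=3pm, Budget=3pm) or 3pm (e.g. Standup in 3pm, Legal in 3pm, DesignReview in 2pm, Budget in 3pm).

No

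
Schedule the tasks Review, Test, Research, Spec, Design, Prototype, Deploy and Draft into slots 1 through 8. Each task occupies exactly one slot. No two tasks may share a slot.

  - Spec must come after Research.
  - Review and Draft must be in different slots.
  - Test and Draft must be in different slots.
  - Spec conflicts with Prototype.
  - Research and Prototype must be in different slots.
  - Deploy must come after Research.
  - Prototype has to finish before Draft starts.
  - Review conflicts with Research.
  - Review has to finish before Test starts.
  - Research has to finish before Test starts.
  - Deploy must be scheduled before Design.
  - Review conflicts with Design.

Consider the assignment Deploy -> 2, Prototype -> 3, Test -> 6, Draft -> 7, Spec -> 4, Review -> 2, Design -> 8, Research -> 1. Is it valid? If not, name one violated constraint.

Test and Draft must be in different slots — holds.
Review and Draft must be in different slots — holds.
Spec must come after Research — holds.
Research and Prototype must be in different slots — holds.
Prototype has to finish before Draft starts — holds.
Research has to finish before Test starts — holds.
Deploy must come after Research — holds.
Deploy must be scheduled before Design — holds.
Review conflicts with Design — holds.
No two tasks may share a slot — violated.
Review conflicts with Research — holds.
Review has to finish before Test starts — holds.
Spec conflicts with Prototype — holds.

Invalid. No two tasks may share a slot.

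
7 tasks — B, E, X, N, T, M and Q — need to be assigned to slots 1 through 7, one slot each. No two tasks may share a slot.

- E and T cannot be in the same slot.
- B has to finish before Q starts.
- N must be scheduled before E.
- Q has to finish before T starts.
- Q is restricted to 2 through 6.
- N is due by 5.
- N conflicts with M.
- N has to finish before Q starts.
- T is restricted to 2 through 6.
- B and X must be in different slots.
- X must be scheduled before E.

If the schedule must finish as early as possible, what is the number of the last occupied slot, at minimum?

The precedence chain requires at least 3 distinct slots.
With at most 1 per slot and 7 tasks, at least 7 slots are needed.
7 works (last occupied slot: 7): for example Q=3; T=4; B=2; X=5; E=6; N=1; M=7.

7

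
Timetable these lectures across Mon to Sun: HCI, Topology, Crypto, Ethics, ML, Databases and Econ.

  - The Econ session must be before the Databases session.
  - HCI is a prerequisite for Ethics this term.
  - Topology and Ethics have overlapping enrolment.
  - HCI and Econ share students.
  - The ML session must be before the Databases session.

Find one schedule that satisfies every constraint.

Econ=Mon; HCI=Tue; Ethics=Wed; Databases=Tue; Topology=Mon; ML=Mon; Crypto=Mon

Checking: Econ(Mon) before Databases(Tue); ML(Mon) before Databases(Tue); HCI(Tue) before Ethics(Wed); HCI(Tue) != Econ(Mon); Topology(Mon) != Ethics(Wed).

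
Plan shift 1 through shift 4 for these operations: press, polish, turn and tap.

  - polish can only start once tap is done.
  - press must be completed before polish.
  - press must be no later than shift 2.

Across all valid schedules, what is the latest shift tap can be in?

shift 3

Downstream work caps tap at shift 3.
tap at shift 3 is achievable: polish -> shift 4, tap -> shift 3, turn -> shift 1, press -> shift 1.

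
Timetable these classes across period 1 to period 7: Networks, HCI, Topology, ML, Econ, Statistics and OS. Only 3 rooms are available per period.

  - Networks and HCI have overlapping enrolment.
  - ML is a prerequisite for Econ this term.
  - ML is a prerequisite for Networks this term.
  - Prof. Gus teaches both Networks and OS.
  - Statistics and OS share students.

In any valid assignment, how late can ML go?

period 6

Downstream work caps ML at period 6.
ML at period 6 is achievable: Statistics -> period 1; Networks -> period 7; HCI -> period 1; OS -> period 2; Topology -> period 1; ML -> period 6; Econ -> period 7.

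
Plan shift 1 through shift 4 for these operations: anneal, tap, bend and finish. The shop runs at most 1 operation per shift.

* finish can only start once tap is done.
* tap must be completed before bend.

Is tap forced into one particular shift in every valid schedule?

tap can be shift 1 (e.g. finish=shift 3; tap=shift 1; bend=shift 2; anneal=shift 4) or shift 2 (e.g. bend in shift 3; finish in shift 4; anneal in shift 1; tap in shift 2).

No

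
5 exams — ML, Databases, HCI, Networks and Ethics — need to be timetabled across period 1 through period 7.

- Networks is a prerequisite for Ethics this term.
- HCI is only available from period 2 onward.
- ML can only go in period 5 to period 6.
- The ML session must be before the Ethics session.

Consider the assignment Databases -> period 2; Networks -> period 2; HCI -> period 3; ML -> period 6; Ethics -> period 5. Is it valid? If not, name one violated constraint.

The ML session must be before the Ethics session — violated.
ML can only go in period 5 to period 6 — holds.
HCI is only available from period 2 onward — holds.
Networks is a prerequisite for Ethics this term — holds.

No — it violates: The ML session must be before the Ethics session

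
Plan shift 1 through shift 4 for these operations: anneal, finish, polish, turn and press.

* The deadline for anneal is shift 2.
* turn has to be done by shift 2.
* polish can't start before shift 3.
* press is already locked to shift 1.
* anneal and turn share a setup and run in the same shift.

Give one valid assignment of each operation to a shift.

press -> shift 1; anneal -> shift 1; polish -> shift 3; finish -> shift 1; turn -> shift 1

Checking: anneal = turn = shift 1; anneal=shift 1 in [shift 1,shift 2]; polish=shift 3 in [shift 3,shift 4]; press=shift 1 in [shift 1,shift 1]; turn=shift 1 in [shift 1,shift 2].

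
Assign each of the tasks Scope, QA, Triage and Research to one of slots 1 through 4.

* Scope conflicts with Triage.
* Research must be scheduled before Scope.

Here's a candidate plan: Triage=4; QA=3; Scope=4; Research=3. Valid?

Invalid. Scope conflicts with Triage.

Research must be scheduled before Scope — holds.
Scope conflicts with Triage — violated.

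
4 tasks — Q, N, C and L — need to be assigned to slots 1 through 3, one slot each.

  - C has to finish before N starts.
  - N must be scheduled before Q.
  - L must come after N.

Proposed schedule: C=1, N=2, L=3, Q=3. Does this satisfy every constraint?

N must be scheduled before Q — holds.
L must come after N — holds.
C has to finish before N starts — holds.

Yes, all constraints hold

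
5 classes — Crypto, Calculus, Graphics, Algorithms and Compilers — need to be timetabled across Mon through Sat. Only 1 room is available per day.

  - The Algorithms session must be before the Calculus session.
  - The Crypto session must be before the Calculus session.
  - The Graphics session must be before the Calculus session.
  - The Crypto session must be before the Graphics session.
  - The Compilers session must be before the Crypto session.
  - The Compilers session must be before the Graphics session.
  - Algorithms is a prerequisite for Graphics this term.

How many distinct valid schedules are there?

18

Splitting on Crypto: it can be Tue (4), Wed (8), Thu (6). Listing each branch's schedules as (Calculus, Graphics, Algorithms, Compilers):
Crypto=Tue: (Fri,Thu,Wed,Mon) (Sat,Thu,Wed,Mon) (Sat,Fri,Wed,Mon) (Sat,Fri,Thu,Mon) — 4.
Crypto=Wed: (Fri,Thu,Mon,Tue) (Fri,Thu,Tue,Mon) (Sat,Thu,Mon,Tue) (Sat,Thu,Tue,Mon) (Sat,Fri,Mon,Tue) (Sat,Fri,Tue,Mon) (Sat,Fri,Thu,Mon) (Sat,Fri,Thu,Tue) — 8.
Crypto=Thu: (Sat,Fri,Mon,Tue) (Sat,Fri,Mon,Wed) (Sat,Fri,Tue,Mon) (Sat,Fri,Tue,Wed) (Sat,Fri,Wed,Mon) (Sat,Fri,Wed,Tue) — 6.
Summing: 4 + 8 + 6 = 18.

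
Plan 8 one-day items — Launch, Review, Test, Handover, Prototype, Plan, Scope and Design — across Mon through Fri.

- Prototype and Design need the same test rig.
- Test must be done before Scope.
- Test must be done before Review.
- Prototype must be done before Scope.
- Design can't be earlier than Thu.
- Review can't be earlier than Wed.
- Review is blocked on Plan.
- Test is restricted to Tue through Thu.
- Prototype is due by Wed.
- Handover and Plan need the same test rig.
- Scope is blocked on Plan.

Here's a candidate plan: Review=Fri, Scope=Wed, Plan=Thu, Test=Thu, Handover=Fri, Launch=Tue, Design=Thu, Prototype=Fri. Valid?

Test must be done before Review — holds.
Review can't be earlier than Wed — holds.
Prototype is due by Wed — violated.
Handover and Plan need the same test rig — holds.
Scope is blocked on Plan — violated.
Prototype and Design need the same test rig — holds.
Test must be done before Scope — violated.
Review is blocked on Plan — holds.
Prototype must be done before Scope — violated.
Test is restricted to Tue through Thu — holds.
Design can't be earlier than Thu — holds.

No. Prototype must be done before Scope is not satisfied.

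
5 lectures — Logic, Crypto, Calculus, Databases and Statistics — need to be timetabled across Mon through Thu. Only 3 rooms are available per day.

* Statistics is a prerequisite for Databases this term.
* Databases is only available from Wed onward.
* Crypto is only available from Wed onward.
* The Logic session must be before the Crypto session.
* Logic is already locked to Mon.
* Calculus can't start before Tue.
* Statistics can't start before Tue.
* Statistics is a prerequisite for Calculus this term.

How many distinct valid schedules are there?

Splitting on Crypto: it can be Wed (5), Thu (5). Listing each branch's schedules as (Logic, Calculus, Databases, Statistics):
Crypto=Wed: (Mon,Wed,Wed,Tue) (Mon,Wed,Thu,Tue) (Mon,Thu,Wed,Tue) (Mon,Thu,Thu,Tue) (Mon,Thu,Thu,Wed) — 5.
Crypto=Thu: (Mon,Wed,Wed,Tue) (Mon,Wed,Thu,Tue) (Mon,Thu,Wed,Tue) (Mon,Thu,Thu,Tue) (Mon,Thu,Thu,Wed) — 5.
Summing: 5 + 5 = 10.

10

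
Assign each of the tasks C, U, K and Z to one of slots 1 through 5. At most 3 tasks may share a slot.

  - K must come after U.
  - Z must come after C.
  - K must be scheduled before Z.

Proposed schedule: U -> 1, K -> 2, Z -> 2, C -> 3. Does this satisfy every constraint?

No — it violates: Z must come after C

K must come after U — holds.
Z must come after C — violated.
K must be scheduled before Z — violated.
At most 3 tasks may share a slot — holds.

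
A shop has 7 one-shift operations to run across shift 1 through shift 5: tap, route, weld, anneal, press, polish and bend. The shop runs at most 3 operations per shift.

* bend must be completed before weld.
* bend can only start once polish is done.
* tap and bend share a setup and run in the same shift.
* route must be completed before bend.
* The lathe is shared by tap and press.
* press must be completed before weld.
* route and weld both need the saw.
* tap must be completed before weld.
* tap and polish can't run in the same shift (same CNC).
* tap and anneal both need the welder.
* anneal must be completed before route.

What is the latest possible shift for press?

shift 4

Downstream work caps press at shift 4.
press at shift 4 is achievable: weld in shift 5, anneal in shift 1, press in shift 4, tap in shift 3, polish in shift 1, bend in shift 3, route in shift 2.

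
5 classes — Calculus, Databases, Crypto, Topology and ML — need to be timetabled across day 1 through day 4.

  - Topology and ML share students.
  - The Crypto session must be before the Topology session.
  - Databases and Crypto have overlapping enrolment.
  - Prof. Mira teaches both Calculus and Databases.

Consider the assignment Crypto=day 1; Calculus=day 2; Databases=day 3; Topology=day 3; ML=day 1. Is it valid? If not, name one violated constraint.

Valid

The Crypto session must be before the Topology session — holds.
Prof. Mira teaches both Calculus and Databases — holds.
Databases and Crypto have overlapping enrolment — holds.
Topology and ML share students — holds.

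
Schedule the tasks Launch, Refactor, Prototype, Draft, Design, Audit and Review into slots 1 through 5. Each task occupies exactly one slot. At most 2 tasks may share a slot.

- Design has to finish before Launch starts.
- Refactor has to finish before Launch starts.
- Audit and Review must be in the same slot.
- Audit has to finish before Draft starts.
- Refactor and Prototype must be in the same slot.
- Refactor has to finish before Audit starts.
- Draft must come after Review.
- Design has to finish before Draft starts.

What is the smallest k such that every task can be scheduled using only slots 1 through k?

The precedence chain requires at least 3 distinct slots.
With at most 2 per slot and 7 tasks, at least 4 slots are needed.
4 works (last occupied slot: 4): for example Review in 3, Launch in 4, Audit in 3, Design in 2, Prototype in 1, Refactor in 1, Draft in 4.

4 slots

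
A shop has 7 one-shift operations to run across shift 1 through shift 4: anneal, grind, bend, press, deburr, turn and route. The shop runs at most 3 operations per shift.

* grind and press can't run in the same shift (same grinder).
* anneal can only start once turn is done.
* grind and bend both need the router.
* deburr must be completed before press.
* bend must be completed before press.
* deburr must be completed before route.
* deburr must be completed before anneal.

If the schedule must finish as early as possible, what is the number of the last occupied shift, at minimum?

shift 3

The precedence chain requires at least 2 distinct shifts.
With at most 3 per shift and 7 operations, at least 3 shifts are needed.
3 works (last occupied shift: shift 3): for example press -> shift 2; grind -> shift 3; route -> shift 2; turn -> shift 1; bend -> shift 1; anneal -> shift 2; deburr -> shift 1.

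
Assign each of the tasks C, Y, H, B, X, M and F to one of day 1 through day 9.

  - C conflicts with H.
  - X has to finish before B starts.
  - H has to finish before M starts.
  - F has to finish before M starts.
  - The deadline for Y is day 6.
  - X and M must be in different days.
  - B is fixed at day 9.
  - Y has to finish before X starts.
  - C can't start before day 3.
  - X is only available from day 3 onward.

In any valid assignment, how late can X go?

day 8

X is available from day 3; downstream work caps X at day 8.
X at day 8 is achievable: Y -> day 1; H -> day 1; M -> day 2; X -> day 8; C -> day 3; B -> day 9; F -> day 1.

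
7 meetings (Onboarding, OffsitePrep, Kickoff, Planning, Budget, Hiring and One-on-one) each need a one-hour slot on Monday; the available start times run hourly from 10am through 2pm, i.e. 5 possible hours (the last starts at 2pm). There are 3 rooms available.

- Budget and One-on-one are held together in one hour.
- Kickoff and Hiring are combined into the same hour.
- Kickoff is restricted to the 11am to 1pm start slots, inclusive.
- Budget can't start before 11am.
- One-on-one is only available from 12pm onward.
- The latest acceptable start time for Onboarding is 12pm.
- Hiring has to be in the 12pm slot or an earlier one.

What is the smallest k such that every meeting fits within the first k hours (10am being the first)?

3 hours

With at most 3 per hour and 7 meetings, at least 3 hours are needed.
One-on-one can't be placed before 12pm — that is hour 3 counting from 10am — so the schedule must run through at least 3 hours.
3 works (last occupied hour: 12pm): for example OffsitePrep=10am, Onboarding=10am, Planning=10am, One-on-one=12pm, Kickoff=11am, Budget=12pm, Hiring=11am.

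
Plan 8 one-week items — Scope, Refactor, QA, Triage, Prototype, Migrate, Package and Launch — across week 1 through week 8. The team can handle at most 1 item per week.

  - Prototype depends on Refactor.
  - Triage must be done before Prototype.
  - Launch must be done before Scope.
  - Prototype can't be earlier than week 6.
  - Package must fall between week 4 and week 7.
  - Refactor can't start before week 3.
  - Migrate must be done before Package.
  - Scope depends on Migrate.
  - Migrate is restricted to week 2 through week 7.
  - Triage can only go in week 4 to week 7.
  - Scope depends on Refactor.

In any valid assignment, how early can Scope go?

Precedence pushes Scope to at least week 4.
Scope at week 4 is achievable: Launch in week 1; Migrate in week 2; Triage in week 5; Package in week 7; Prototype in week 6; Refactor in week 3; Scope in week 4; QA in week 8.

week 4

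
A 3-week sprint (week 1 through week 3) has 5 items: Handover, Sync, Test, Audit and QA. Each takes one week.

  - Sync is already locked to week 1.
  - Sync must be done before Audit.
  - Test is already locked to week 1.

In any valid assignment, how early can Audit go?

week 2

Precedence pushes Audit to at least week 2.
Audit at week 2 is achievable: Handover in week 1, QA in week 1, Audit in week 2, Sync in week 1, Test in week 1.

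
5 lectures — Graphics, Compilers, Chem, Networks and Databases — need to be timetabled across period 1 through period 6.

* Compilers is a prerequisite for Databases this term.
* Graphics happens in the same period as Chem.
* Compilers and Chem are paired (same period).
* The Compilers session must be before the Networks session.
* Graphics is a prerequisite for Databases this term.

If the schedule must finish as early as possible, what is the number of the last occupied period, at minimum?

2

The precedence chain requires at least 2 distinct periods.
2 works (last occupied period: period 2): for example Compilers -> period 1; Networks -> period 2; Chem -> period 1; Graphics -> period 1; Databases -> period 2.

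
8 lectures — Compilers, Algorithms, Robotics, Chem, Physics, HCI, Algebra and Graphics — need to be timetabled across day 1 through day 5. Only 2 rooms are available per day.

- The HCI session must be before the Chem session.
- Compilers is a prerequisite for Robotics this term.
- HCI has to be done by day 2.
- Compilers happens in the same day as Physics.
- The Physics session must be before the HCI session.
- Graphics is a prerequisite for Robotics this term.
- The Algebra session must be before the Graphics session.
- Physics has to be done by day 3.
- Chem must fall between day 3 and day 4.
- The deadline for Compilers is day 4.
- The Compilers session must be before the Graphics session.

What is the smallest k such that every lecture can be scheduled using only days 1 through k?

4 days

The precedence chain requires at least 3 distinct days.
With at most 2 per day and 8 lectures, at least 4 days are needed.
4 works (last occupied day: day 4): for example Algorithms in day 4; Compilers in day 1; Chem in day 3; HCI in day 2; Physics in day 1; Graphics in day 3; Robotics in day 4; Algebra in day 2.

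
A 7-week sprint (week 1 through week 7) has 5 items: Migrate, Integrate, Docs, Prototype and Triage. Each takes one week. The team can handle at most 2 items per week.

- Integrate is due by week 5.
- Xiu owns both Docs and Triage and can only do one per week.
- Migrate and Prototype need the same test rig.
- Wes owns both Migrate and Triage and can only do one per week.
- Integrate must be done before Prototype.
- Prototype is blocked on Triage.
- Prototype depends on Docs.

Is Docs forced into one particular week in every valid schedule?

Docs can be week 1 (e.g. Migrate in week 4, Triage in week 2, Prototype in week 3, Docs in week 1, Integrate in week 1) or week 2 (e.g. Integrate in week 1; Docs in week 2; Migrate in week 2; Triage in week 1; Prototype in week 3).

No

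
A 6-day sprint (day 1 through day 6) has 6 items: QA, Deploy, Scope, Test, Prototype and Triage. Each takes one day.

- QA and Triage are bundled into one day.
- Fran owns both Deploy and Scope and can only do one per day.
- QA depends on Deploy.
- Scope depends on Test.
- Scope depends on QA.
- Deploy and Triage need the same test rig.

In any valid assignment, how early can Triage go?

Triage must be in the same day as QA, which can't be before day 2, so Triage is at least day 2; Triage must be in the same day as QA, which can't be after day 5, so Triage is at most day 5.
Triage at day 2 is achievable: Scope in day 3, Triage in day 2, Deploy in day 1, Prototype in day 1, QA in day 2, Test in day 1.

day 2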